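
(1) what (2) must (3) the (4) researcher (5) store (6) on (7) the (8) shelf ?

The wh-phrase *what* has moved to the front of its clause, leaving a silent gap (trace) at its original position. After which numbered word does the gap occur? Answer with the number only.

In situ: The researcher must store what on the shelf.
'what' functions as the direct object of 'store'. It moves to the left edge, and the trace sits right after 'store':
What must the researcher store ___ on the shelf?
'store' is word 5.

5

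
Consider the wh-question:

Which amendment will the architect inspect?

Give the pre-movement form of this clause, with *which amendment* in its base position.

'which amendment' is the direct object of 'inspect'. Fronting leaves a gap immediately after 'inspect':
Which amendment will the architect inspect ___?

The architect will inspect which amendment.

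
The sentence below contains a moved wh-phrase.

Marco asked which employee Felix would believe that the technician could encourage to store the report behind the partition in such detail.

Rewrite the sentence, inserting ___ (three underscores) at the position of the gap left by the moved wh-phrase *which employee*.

Marco asked which employee Felix would believe that the technician could encourage ___ to store the report behind the partition in such detail.

Before movement: Felix would believe that the technician could encourage which employee to store the report behind the partition in such detail.
'which employee' functions as the direct object of 'encourage'. The gap is right after 'encourage'.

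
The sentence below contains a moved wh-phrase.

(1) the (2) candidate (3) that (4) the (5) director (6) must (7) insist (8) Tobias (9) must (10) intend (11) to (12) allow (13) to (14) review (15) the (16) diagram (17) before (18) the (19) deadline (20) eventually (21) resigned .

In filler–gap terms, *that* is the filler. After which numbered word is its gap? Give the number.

12

The filler 'that' is interpreted as the direct object of 'allow'. Wh-movement fronts it, leaving a gap right after 'allow':
The candidate that the director must insist Tobias must intend to allow ___ to review the diagram before the deadline eventually resigned.
'allow' is word 12.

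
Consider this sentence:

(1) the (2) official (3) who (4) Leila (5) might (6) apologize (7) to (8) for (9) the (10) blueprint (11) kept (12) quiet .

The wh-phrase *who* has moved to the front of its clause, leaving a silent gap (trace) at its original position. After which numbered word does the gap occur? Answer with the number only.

7

The filler 'who' is interpreted as the object of the preposition 'to'. It moves to the left edge, and the trace sits right after 'to':
The official who Leila might apologize to ___ for the blueprint kept quiet.
'to' is word 7.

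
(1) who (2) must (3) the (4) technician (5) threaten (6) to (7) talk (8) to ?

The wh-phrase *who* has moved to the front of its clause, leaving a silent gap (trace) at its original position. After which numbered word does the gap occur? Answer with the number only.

Underlying clause: The technician must threaten to talk to who.
'who' is the object of the preposition 'to'. Fronting leaves a gap immediately after 'to':
Who must the technician threaten to talk to ___?
'to' is word 8.

8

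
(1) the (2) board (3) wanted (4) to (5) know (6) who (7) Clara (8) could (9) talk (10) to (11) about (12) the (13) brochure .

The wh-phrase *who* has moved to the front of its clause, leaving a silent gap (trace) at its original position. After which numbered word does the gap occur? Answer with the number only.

Underlying clause: Clara could talk to who about the brochure.
'who' functions as the object of the preposition 'to'. It moves to the left edge, and the trace sits right after 'to':
The board wanted to know who Clara could talk to ___ about the brochure.
'to' is word 10.

10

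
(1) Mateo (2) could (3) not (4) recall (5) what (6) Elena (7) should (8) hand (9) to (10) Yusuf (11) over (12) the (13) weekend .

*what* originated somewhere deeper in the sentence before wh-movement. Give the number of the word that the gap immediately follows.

Pre-movement form: Elena should hand what to Yusuf over the weekend.
'what' functions as the direct object of 'hand'. It moves to the left edge, and the trace sits right after 'hand':
Mateo could not recall what Elena should hand ___ to Yusuf over the weekend.
'hand' is word 8.

8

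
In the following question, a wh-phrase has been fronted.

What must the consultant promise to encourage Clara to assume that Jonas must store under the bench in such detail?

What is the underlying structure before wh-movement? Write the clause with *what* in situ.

'what' is the direct object of 'store'. Wh-movement fronts it, leaving a gap right after 'store':
What must the consultant promise to encourage Clara to assume that Jonas must store ___ under the bench in such detail?

The consultant must promise to encourage Clara to assume that Jonas must store what under the bench in such detail.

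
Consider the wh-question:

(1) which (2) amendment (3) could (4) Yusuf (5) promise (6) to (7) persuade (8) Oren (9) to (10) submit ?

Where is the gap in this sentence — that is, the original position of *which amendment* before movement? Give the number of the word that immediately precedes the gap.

Before movement: Yusuf could promise to persuade Oren to submit which amendment.
The filler 'which amendment' is interpreted as the direct object of 'submit'. It moves to the left edge, and the trace sits right after 'submit':
Which amendment could Yusuf promise to persuade Oren to submit ___?
'submit' is word 10.

10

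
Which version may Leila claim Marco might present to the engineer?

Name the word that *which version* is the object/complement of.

Underlying clause: Leila may claim Marco might present which version to the engineer.
'which version' is the direct object of 'present'. Wh-movement fronts it, leaving a gap right after 'present':
Which version may Leila claim Marco might present ___ to the engineer?

present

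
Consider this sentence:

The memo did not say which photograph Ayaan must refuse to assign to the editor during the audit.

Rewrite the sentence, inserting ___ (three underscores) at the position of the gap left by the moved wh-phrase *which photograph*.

The memo did not say which photograph Ayaan must refuse to assign ___ to the editor during the audit.

Pre-movement form: Ayaan must refuse to assign which photograph to the editor during the audit.
'which photograph' is the direct object of 'assign'. The gap is right after 'assign'.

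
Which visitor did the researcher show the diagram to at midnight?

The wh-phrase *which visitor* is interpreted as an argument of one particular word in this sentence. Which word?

Pre-movement form: The researcher did show the diagram to which visitor at midnight.
'which visitor' functions as the object of the preposition 'to' (recipient of 'show'). Wh-movement fronts it, leaving a gap right after 'to':
Which visitor did the researcher show the diagram to ___ at midnight?

to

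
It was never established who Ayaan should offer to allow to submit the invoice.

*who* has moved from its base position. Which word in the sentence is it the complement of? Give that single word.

In situ: Ayaan should offer to allow who to submit the invoice.
'who' is the direct object of 'allow'. It moves to the left edge, and the trace sits right after 'allow':
It was never established who Ayaan should offer to allow ___ to submit the invoice.

allow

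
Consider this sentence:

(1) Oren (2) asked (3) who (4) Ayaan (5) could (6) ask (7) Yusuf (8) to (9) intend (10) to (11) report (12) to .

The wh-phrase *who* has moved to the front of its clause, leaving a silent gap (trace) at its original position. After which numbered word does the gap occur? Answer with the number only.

Before movement: Ayaan could ask Yusuf to intend to report to who.
'who' functions as the object of the preposition 'to'. It moves to the left edge, and the trace sits right after 'to':
Oren asked who Ayaan could ask Yusuf to intend to report to ___.
'to' is word 12.

12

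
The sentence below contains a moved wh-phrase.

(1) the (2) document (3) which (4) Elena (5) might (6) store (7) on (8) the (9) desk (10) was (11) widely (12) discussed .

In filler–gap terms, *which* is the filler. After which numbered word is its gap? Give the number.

'which' is the direct object of 'store'. It moves to the left edge, and the trace sits right after 'store':
The document which Elena might store ___ on the desk was widely discussed.
'store' is word 6.

6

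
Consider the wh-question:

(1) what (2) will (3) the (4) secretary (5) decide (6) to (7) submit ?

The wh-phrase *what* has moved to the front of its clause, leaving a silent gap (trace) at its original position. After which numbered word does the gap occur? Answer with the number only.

Before movement: The secretary will decide to submit what.
The filler 'what' is interpreted as the direct object of 'submit'. It moves to the left edge, and the trace sits right after 'submit':
What will the secretary decide to submit ___?
'submit' is word 7.

7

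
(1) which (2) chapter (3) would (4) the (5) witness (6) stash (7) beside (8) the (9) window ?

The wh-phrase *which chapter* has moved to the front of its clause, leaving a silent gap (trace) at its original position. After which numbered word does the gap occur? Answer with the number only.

Before movement: The witness would stash which chapter beside the window.
'which chapter' is the direct object of 'stash'. Fronting leaves a gap immediately after 'stash':
Which chapter would the witness stash ___ beside the window?
'stash' is word 6.

6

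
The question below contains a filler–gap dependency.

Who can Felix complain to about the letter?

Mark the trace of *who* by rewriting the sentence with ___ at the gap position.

Underlying clause: Felix can complain to who about the letter.
The filler 'who' is interpreted as the object of the preposition 'to'. The gap is right after 'to'.

Who can Felix complain to ___ about the letter?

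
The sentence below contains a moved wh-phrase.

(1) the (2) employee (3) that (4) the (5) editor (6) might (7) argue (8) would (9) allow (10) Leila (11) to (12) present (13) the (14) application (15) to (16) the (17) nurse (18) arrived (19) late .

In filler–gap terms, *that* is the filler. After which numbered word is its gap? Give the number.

7

'that' is the subject of the clause embedded under 'argue'. Wh-movement fronts it, leaving a gap right after 'argue':
The employee that the editor might argue ___ would allow Leila to present the application to the nurse arrived late.
'argue' is word 7.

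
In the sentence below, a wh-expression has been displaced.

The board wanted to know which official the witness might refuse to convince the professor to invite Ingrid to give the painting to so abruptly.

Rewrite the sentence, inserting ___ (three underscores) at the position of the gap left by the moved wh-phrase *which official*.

The board wanted to know which official the witness might refuse to convince the professor to invite Ingrid to give the painting to ___ so abruptly.

In situ: The witness might refuse to convince the professor to invite Ingrid to give the painting to which official so abruptly.
'which official' functions as the object of the preposition 'to' (recipient of 'give'). The gap is right after 'to'.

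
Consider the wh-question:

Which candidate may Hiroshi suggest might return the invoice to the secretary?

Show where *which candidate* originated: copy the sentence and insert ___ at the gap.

Which candidate may Hiroshi suggest ___ might return the invoice to the secretary?

Pre-movement form: Hiroshi may suggest which candidate might return the invoice to the secretary.
'which candidate' functions as the subject of the clause embedded under 'suggest'. The gap is right after 'suggest'.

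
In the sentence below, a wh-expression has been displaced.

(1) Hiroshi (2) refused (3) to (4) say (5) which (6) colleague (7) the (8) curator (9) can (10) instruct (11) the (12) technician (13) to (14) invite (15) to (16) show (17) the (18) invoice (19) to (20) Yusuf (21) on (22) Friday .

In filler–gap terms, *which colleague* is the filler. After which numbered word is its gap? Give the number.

14

In situ: The curator can instruct the technician to invite which colleague to show the invoice to Yusuf on Friday.
'which colleague' is the direct object of 'invite'. Fronting leaves a gap immediately after 'invite':
Hiroshi refused to say which colleague the curator can instruct the technician to invite ___ to show the invoice to Yusuf on Friday.
'invite' is word 14.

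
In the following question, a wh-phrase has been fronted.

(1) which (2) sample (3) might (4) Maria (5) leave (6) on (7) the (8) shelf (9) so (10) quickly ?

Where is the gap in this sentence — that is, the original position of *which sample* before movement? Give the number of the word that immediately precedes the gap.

Underlying clause: Maria might leave which sample on the shelf so quickly.
'which sample' functions as the direct object of 'leave'. Wh-movement fronts it, leaving a gap right after 'leave':
Which sample might Maria leave ___ on the shelf so quickly?
'leave' is word 5.

5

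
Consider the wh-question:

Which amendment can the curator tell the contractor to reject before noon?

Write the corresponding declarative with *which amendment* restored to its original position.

The filler 'which amendment' is interpreted as the direct object of 'reject'. Wh-movement fronts it, leaving a gap right after 'reject':
Which amendment can the curator tell the contractor to reject ___ before noon?

The curator can tell the contractor to reject which amendment before noon.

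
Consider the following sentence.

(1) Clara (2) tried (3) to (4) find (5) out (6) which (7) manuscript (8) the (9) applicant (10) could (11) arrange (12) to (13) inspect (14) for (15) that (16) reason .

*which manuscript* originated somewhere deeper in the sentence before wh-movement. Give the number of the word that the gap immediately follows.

Before movement: The applicant could arrange to inspect which manuscript for that reason.
The filler 'which manuscript' is interpreted as the direct object of 'inspect'. Wh-movement fronts it, leaving a gap right after 'inspect':
Clara tried to find out which manuscript the applicant could arrange to inspect ___ for that reason.
'inspect' is word 13.

13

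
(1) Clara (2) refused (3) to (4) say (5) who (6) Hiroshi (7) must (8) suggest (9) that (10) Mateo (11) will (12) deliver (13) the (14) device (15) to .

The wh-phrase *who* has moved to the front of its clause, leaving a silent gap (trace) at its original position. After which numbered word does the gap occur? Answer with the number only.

In situ: Hiroshi must suggest that Mateo will deliver the device to who.
'who' is the object of the preposition 'to' (recipient of 'deliver'). It moves to the left edge, and the trace sits right after 'to':
Clara refused to say who Hiroshi must suggest that Mateo will deliver the device to ___.
'to' is word 15.

15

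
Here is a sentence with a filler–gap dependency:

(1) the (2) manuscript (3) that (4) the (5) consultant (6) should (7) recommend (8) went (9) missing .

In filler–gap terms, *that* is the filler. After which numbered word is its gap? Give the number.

'that' is the direct object of 'recommend'. Wh-movement fronts it, leaving a gap right after 'recommend':
The manuscript that the consultant should recommend ___ went missing.
'recommend' is word 7.

7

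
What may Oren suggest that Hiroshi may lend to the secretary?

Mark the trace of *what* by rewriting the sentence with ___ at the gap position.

What may Oren suggest that Hiroshi may lend ___ to the secretary?

Before movement: Oren may suggest that Hiroshi may lend what to the secretary.
The filler 'what' is interpreted as the direct object of 'lend'. The gap is right after 'lend'.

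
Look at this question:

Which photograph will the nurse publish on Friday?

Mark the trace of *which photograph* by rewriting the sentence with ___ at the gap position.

Which photograph will the nurse publish ___ on Friday?

Pre-movement form: The nurse will publish which photograph on Friday.
'which photograph' functions as the direct object of 'publish'. The gap is right after 'publish'.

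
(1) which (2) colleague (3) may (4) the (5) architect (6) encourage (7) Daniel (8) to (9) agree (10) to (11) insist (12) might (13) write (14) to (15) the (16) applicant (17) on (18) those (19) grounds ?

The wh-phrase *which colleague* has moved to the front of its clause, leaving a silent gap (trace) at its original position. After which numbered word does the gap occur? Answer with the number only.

11

Underlying clause: The architect may encourage Daniel to agree to insist which colleague might write to the applicant on those grounds.
'which colleague' is the subject of the clause embedded under 'insist'. Wh-movement fronts it, leaving a gap right after 'insist':
Which colleague may the architect encourage Daniel to agree to insist ___ might write to the applicant on those grounds?
'insist' is word 11.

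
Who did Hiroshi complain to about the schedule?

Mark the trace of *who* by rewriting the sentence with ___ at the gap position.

Who did Hiroshi complain to ___ about the schedule?

Underlying clause: Hiroshi did complain to who about the schedule.
'who' is the object of the preposition 'to'. The gap is right after 'to'.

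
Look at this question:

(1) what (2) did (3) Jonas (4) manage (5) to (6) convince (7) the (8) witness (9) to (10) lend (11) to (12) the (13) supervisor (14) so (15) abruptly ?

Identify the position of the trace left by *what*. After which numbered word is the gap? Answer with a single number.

10

In situ: Jonas did manage to convince the witness to lend what to the supervisor so abruptly.
'what' is the direct object of 'lend'. Fronting leaves a gap immediately after 'lend':
What did Jonas manage to convince the witness to lend ___ to the supervisor so abruptly?
'lend' is word 10.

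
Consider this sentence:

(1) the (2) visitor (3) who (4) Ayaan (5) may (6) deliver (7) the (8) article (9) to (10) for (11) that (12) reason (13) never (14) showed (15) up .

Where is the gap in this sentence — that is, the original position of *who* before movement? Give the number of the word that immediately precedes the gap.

'who' is the object of the preposition 'to' (recipient of 'deliver'). Wh-movement fronts it, leaving a gap right after 'to':
The visitor who Ayaan may deliver the article to ___ for that reason never showed up.
'to' is word 9.

9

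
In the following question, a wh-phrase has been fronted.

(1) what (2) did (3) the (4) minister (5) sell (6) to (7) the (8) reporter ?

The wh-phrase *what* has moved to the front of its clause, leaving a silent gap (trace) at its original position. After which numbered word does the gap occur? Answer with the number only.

Pre-movement form: The minister did sell what to the reporter.
'what' is the direct object of 'sell'. Wh-movement fronts it, leaving a gap right after 'sell':
What did the minister sell ___ to the reporter?
'sell' is word 5.

5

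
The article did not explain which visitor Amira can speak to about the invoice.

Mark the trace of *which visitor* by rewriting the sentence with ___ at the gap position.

The article did not explain which visitor Amira can speak to ___ about the invoice.

Underlying clause: Amira can speak to which visitor about the invoice.
'which visitor' functions as the object of the preposition 'to'. The gap is right after 'to'.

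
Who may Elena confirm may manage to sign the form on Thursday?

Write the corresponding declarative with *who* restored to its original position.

'who' is the subject of the clause embedded under 'confirm'. Fronting leaves a gap immediately after 'confirm':
Who may Elena confirm ___ may manage to sign the form on Thursday?

Elena may confirm who may manage to sign the form on Thursday.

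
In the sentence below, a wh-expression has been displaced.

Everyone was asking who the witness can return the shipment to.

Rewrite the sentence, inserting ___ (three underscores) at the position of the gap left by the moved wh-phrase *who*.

Everyone was asking who the witness can return the shipment to ___.

Underlying clause: The witness can return the shipment to who.
'who' functions as the object of the preposition 'to' (recipient of 'return'). The gap is right after 'to'.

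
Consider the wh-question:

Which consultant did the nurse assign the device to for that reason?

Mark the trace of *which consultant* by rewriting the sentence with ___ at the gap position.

Pre-movement form: The nurse did assign the device to which consultant for that reason.
'which consultant' functions as the object of the preposition 'to' (recipient of 'assign'). The gap is right after 'to'.

Which consultant did the nurse assign the device to ___ for that reason?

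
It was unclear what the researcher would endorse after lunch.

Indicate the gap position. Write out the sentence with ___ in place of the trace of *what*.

It was unclear what the researcher would endorse ___ after lunch.

Pre-movement form: The researcher would endorse what after lunch.
The filler 'what' is interpreted as the direct object of 'endorse'. The gap is right after 'endorse'.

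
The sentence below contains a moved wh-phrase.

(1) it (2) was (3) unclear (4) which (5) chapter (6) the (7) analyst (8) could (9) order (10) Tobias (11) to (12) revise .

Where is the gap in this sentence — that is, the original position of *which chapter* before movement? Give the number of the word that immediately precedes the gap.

12

In situ: The analyst could order Tobias to revise which chapter.
'which chapter' functions as the direct object of 'revise'. Fronting leaves a gap immediately after 'revise':
It was unclear which chapter the analyst could order Tobias to revise ___.
'revise' is word 12.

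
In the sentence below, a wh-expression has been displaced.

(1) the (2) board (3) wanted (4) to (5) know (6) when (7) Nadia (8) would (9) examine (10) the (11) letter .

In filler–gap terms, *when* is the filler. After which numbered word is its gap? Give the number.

In situ: Nadia would examine the letter when.
The filler 'when' is interpreted as the temporal adjunct. Wh-movement fronts it, leaving a gap right after 'letter':
The board wanted to know when Nadia would examine the letter ___.
'letter' is word 11.

11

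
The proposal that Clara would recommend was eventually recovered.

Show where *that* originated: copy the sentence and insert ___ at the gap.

'that' functions as the direct object of 'recommend'. The gap is right after 'recommend'.

The proposal that Clara would recommend ___ was eventually recovered.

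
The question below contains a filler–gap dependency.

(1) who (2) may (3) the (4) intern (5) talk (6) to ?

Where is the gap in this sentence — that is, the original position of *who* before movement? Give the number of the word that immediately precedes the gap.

6

Pre-movement form: The intern may talk to who.
The filler 'who' is interpreted as the object of the preposition 'to'. Fronting leaves a gap immediately after 'to':
Who may the intern talk to ___?
'to' is word 6.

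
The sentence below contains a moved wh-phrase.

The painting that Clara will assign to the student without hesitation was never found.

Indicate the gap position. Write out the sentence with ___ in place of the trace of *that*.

The painting that Clara will assign ___ to the student without hesitation was never found.

'that' functions as the direct object of 'assign'. The gap is right after 'assign'.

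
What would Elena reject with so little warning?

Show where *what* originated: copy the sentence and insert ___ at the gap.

What would Elena reject ___ with so little warning?

Underlying clause: Elena would reject what with so little warning.
The filler 'what' is interpreted as the direct object of 'reject'. The gap is right after 'reject'.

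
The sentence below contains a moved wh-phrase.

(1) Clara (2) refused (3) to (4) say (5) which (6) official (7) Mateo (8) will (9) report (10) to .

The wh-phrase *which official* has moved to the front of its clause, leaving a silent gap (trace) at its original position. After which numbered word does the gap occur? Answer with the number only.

10

Before movement: Mateo will report to which official.
The filler 'which official' is interpreted as the object of the preposition 'to'. It moves to the left edge, and the trace sits right after 'to':
Clara refused to say which official Mateo will report to ___.
'to' is word 10.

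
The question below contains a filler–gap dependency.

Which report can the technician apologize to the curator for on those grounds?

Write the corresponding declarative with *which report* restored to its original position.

The technician can apologize to the curator for which report on those grounds.

'which report' is the object of the preposition 'for'. It moves to the left edge, and the trace sits right after 'for':
Which report can the technician apologize to the curator for ___ on those grounds?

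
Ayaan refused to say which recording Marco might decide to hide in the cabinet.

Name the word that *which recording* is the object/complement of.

Before movement: Marco might decide to hide which recording in the cabinet.
The filler 'which recording' is interpreted as the direct object of 'hide'. Fronting leaves a gap immediately after 'hide':
Ayaan refused to say which recording Marco might decide to hide ___ in the cabinet.

hide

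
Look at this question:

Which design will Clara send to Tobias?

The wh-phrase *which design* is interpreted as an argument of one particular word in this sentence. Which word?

send

Before movement: Clara will send which design to Tobias.
'which design' is the direct object of 'send'. Fronting leaves a gap immediately after 'send':
Which design will Clara send ___ to Tobias?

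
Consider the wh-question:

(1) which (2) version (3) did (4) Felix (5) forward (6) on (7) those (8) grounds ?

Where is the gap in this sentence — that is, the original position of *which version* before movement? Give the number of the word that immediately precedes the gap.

Underlying clause: Felix did forward which version on those grounds.
'which version' is the direct object of 'forward'. It moves to the left edge, and the trace sits right after 'forward':
Which version did Felix forward ___ on those grounds?
'forward' is word 5.

5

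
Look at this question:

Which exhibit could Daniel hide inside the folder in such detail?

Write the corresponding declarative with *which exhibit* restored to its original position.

Daniel could hide which exhibit inside the folder in such detail.

'which exhibit' is the direct object of 'hide'. Wh-movement fronts it, leaving a gap right after 'hide':
Which exhibit could Daniel hide ___ inside the folder in such detail?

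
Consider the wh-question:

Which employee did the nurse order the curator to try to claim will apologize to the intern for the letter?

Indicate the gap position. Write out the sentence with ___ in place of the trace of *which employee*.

Which employee did the nurse order the curator to try to claim ___ will apologize to the intern for the letter?

Pre-movement form: The nurse did order the curator to try to claim which employee will apologize to the intern for the letter.
'which employee' is the subject of the clause embedded under 'claim'. The gap is right after 'claim'.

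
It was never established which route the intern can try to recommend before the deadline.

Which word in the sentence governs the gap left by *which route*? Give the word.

recommend

Before movement: The intern can try to recommend which route before the deadline.
'which route' is the direct object of 'recommend'. Fronting leaves a gap immediately after 'recommend':
It was never established which route the intern can try to recommend ___ before the deadline.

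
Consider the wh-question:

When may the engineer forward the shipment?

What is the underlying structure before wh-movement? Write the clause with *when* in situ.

The engineer may forward the shipment when.

'when' functions as the temporal adjunct. Fronting leaves a gap immediately after 'shipment':
When may the engineer forward the shipment ___?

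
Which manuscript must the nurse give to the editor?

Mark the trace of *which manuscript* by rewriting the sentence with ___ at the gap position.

Pre-movement form: The nurse must give which manuscript to the editor.
The filler 'which manuscript' is interpreted as the direct object of 'give'. The gap is right after 'give'.

Which manuscript must the nurse give ___ to the editor?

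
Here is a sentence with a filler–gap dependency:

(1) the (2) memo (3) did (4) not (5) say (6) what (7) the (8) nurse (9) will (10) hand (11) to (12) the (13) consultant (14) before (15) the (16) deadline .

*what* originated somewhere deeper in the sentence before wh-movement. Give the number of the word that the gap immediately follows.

10

In situ: The nurse will hand what to the consultant before the deadline.
The filler 'what' is interpreted as the direct object of 'hand'. Wh-movement fronts it, leaving a gap right after 'hand':
The memo did not say what the nurse will hand ___ to the consultant before the deadline.
'hand' is word 10.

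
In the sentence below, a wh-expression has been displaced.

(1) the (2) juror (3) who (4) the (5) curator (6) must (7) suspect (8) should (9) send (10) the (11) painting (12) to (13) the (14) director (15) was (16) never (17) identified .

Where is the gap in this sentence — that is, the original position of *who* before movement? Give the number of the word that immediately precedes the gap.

7

The filler 'who' is interpreted as the subject of the clause embedded under 'suspect'. Wh-movement fronts it, leaving a gap right after 'suspect':
The juror who the curator must suspect ___ should send the painting to the director was never identified.
'suspect' is word 7.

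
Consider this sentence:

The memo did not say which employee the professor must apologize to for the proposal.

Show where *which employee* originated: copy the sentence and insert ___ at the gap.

In situ: The professor must apologize to which employee for the proposal.
The filler 'which employee' is interpreted as the object of the preposition 'to'. The gap is right after 'to'.

The memo did not say which employee the professor must apologize to ___ for the proposal.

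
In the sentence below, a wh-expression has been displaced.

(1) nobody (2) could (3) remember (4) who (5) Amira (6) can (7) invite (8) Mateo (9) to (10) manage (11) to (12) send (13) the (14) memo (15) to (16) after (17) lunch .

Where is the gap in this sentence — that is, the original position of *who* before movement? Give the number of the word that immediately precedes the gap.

15

Underlying clause: Amira can invite Mateo to manage to send the memo to who after lunch.
'who' functions as the object of the preposition 'to' (recipient of 'send'). Wh-movement fronts it, leaving a gap right after 'to':
Nobody could remember who Amira can invite Mateo to manage to send the memo to ___ after lunch.
'to' is word 15.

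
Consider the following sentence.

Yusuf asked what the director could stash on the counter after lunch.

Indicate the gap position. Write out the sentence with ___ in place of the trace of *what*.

Yusuf asked what the director could stash ___ on the counter after lunch.

In situ: The director could stash what on the counter after lunch.
'what' is the direct object of 'stash'. The gap is right after 'stash'.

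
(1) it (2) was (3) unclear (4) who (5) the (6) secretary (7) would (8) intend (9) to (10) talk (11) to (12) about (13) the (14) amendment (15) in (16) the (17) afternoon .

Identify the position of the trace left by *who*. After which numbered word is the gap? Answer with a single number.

Underlying clause: The secretary would intend to talk to who about the amendment in the afternoon.
'who' is the object of the preposition 'to'. It moves to the left edge, and the trace sits right after 'to':
It was unclear who the secretary would intend to talk to ___ about the amendment in the afternoon.
'to' is word 11.

11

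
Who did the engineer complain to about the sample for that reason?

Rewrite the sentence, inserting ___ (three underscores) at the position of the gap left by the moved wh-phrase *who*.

Before movement: The engineer did complain to who about the sample for that reason.
'who' functions as the object of the preposition 'to'. The gap is right after 'to'.

Who did the engineer complain to ___ about the sample for that reason?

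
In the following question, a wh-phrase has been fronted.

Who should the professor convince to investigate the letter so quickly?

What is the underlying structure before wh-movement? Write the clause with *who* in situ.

The professor should convince who to investigate the letter so quickly.

'who' is the direct object of 'convince'. Fronting leaves a gap immediately after 'convince':
Who should the professor convince ___ to investigate the letter so quickly?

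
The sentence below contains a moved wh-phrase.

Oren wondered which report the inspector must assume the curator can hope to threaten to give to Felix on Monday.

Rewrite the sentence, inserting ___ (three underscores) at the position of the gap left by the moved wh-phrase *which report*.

Before movement: The inspector must assume the curator can hope to threaten to give which report to Felix on Monday.
The filler 'which report' is interpreted as the direct object of 'give'. The gap is right after 'give'.

Oren wondered which report the inspector must assume the curator can hope to threaten to give ___ to Felix on Monday.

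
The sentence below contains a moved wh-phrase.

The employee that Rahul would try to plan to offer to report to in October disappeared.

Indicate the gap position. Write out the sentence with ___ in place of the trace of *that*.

'that' functions as the object of the preposition 'to'. The gap is right after 'to'.

The employee that Rahul would try to plan to offer to report to ___ in October disappeared.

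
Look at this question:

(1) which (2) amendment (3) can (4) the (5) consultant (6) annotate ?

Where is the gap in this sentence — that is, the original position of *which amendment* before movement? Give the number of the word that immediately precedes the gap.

6

Underlying clause: The consultant can annotate which amendment.
The filler 'which amendment' is interpreted as the direct object of 'annotate'. It moves to the left edge, and the trace sits right after 'annotate':
Which amendment can the consultant annotate ___?
'annotate' is word 6.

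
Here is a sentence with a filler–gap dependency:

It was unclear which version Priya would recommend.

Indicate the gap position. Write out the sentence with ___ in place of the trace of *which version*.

Before movement: Priya would recommend which version.
The filler 'which version' is interpreted as the direct object of 'recommend'. The gap is right after 'recommend'.

It was unclear which version Priya would recommend ___.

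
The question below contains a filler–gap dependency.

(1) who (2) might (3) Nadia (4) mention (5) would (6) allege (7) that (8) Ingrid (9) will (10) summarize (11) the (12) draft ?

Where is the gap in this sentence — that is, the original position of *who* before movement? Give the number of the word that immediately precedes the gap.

Pre-movement form: Nadia might mention who would allege that Ingrid will summarize the draft.
'who' functions as the subject of the clause embedded under 'mention'. It moves to the left edge, and the trace sits right after 'mention':
Who might Nadia mention ___ would allege that Ingrid will summarize the draft?
'mention' is word 4.

4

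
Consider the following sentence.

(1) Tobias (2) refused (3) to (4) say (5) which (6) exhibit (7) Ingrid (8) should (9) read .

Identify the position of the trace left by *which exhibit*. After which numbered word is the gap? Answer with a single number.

Before movement: Ingrid should read which exhibit.
The filler 'which exhibit' is interpreted as the direct object of 'read'. Wh-movement fronts it, leaving a gap right after 'read':
Tobias refused to say which exhibit Ingrid should read ___.
'read' is word 9.

9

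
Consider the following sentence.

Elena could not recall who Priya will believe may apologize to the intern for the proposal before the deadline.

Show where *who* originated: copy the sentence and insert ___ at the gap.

Elena could not recall who Priya will believe ___ may apologize to the intern for the proposal before the deadline.

Underlying clause: Priya will believe who may apologize to the intern for the proposal before the deadline.
The filler 'who' is interpreted as the subject of the clause embedded under 'believe'. The gap is right after 'believe'.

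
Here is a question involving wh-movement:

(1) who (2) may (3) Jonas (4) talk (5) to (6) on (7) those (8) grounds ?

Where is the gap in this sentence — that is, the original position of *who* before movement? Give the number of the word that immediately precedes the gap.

In situ: Jonas may talk to who on those grounds.
'who' functions as the object of the preposition 'to'. Wh-movement fronts it, leaving a gap right after 'to':
Who may Jonas talk to ___ on those grounds?
'to' is word 5.

5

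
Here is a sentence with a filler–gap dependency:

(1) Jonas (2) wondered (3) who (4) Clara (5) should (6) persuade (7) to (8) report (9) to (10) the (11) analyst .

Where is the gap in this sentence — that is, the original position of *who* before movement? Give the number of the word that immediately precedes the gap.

6

Pre-movement form: Clara should persuade who to report to the analyst.
'who' is the direct object of 'persuade'. Wh-movement fronts it, leaving a gap right after 'persuade':
Jonas wondered who Clara should persuade ___ to report to the analyst.
'persuade' is word 6.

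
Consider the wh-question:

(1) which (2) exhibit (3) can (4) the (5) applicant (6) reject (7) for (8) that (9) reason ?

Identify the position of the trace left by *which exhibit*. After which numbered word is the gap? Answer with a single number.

In situ: The applicant can reject which exhibit for that reason.
'which exhibit' functions as the direct object of 'reject'. Wh-movement fronts it, leaving a gap right after 'reject':
Which exhibit can the applicant reject ___ for that reason?
'reject' is word 6.

6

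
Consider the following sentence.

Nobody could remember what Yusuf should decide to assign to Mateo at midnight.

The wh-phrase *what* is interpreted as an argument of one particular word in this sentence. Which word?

assign

Underlying clause: Yusuf should decide to assign what to Mateo at midnight.
'what' is the direct object of 'assign'. Fronting leaves a gap immediately after 'assign':
Nobody could remember what Yusuf should decide to assign ___ to Mateo at midnight.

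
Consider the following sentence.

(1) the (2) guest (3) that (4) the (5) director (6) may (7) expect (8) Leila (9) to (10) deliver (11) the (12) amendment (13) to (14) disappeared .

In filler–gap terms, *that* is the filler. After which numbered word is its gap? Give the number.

13

The filler 'that' is interpreted as the object of the preposition 'to' (recipient of 'deliver'). Fronting leaves a gap immediately after 'to':
The guest that the director may expect Leila to deliver the amendment to ___ disappeared.
'to' is word 13.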